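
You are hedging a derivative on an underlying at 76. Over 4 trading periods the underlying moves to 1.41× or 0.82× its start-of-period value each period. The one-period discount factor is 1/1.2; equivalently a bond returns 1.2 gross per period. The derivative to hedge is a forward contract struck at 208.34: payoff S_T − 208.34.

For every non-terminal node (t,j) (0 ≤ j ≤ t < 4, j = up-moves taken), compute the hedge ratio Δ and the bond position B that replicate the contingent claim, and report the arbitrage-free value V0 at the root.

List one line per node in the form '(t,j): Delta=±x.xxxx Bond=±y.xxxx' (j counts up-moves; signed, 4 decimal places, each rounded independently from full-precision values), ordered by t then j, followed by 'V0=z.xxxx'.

(0,0): Delta=1.0000 Bond=-100.4726
(1,0): Delta=1.0000 Bond=-120.5671
(1,1): Delta=1.0000 Bond=-120.5671
(2,0): Delta=1.0000 Bond=-144.6806
(2,1): Delta=1.0000 Bond=-144.6806
(2,2): Delta=1.0000 Bond=-144.6806
(3,0): Delta=1.0000 Bond=-173.6167
(3,1): Delta=1.0000 Bond=-173.6167
(3,2): Delta=1.0000 Bond=-173.6167
(3,3): Delta=1.0000 Bond=-173.6167
V0=-24.4726

No-arbitrage ⇒ martingale measure with p* = (R−d)/(u−d) = 0.6441.
Terminal payoffs: V(4,0)=-173.9787, V(4,1)=-149.2554, V(4,2)=-106.7433, V(4,3)=-33.6433, V(4,4)=92.0532
  t=3,j=0: stock 41.9040 → up 59.0846 (V=-149.2554), down 34.3613 (V=-173.9787). Price -131.7127; hedge Δ=1.0000, bond B=-173.6167.
  t=3,j=1: stock 72.0544 → up 101.5967 (V=-106.7433), down 59.0846 (V=-149.2554). Price -101.5623; hedge Δ=1.0000, bond B=-173.6167.
  t=3,j=2: stock 123.8984 → up 174.6967 (V=-33.6433), down 101.5967 (V=-106.7433). Price -49.7183; hedge Δ=1.0000, bond B=-173.6167.
  t=3,j=3: stock 213.0448 → up 300.3932 (V=92.0532), down 174.6967 (V=-33.6433). Price 39.4281; hedge Δ=1.0000, bond B=-173.6167.
  t=2,j=0: stock 51.1024 → up 72.0544 (V=-101.5623), down 41.9040 (V=-131.7127). Price -93.5782; hedge Δ=1.0000, bond B=-144.6806.
  t=2,j=1: stock 87.8712 → up 123.8984 (V=-49.7183), down 72.0544 (V=-101.5623). Price -56.8094; hedge Δ=1.0000, bond B=-144.6806.
  t=2,j=2: stock 151.0956 → up 213.0448 (V=39.4281), down 123.8984 (V=-49.7183). Price 6.4150; hedge Δ=1.0000, bond B=-144.6806.
  t=1,j=0: stock 62.3200 → up 87.8712 (V=-56.8094), down 51.1024 (V=-93.5782). Price -58.2471; hedge Δ=1.0000, bond B=-120.5671.
  t=1,j=1: stock 107.1600 → up 151.0956 (V=6.4150), down 87.8712 (V=-56.8094). Price -13.4071; hedge Δ=1.0000, bond B=-120.5671.
  t=0,j=0: stock 76.0000 → up 107.1600 (V=-13.4071), down 62.3200 (V=-58.2471). Price -24.4726; hedge Δ=1.0000, bond B=-100.4726.
The time-0 hedge costs -24.4726, which is the no-arbitrage price.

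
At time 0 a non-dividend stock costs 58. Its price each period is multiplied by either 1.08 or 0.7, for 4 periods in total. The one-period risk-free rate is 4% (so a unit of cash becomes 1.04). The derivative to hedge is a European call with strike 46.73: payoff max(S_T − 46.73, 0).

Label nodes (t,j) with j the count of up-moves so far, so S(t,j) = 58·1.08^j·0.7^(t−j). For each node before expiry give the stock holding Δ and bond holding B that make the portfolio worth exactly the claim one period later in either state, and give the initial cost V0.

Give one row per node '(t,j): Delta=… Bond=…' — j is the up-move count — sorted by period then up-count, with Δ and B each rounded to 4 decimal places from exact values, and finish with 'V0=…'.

The replicating-portfolio and risk-neutral prices coincide; use p* = (1.04−0.7)/(1.08−0.7) = 0.8947 for the latter.
Payoff layer (t=4): V(4,0)=0.0000, V(4,1)=0.0000, V(4,2)=0.0000, V(4,3)=4.4143, V(4,4)=32.1784
  t=3,j=0: stock 19.8940 → up 21.4855 (V=0.0000), down 13.9258 (V=0.0000). Price 0.0000; hedge Δ=0.0000, bond B=0.0000.
  t=3,j=1: stock 30.6936 → up 33.1491 (V=0.0000), down 21.4855 (V=0.0000). Price 0.0000; hedge Δ=0.0000, bond B=0.0000.
  t=3,j=2: stock 47.3558 → up 51.1443 (V=4.4143), down 33.1491 (V=0.0000). Price 3.7977; hedge Δ=0.2453, bond B=-7.8189.
  t=3,j=3: stock 73.0633 → up 78.9084 (V=32.1784), down 51.1443 (V=4.4143). Price 28.1306; hedge Δ=1.0000, bond B=-44.9327.
  t=2,j=0: stock 28.4200 → up 30.6936 (V=0.0000), down 19.8940 (V=0.0000). Price 0.0000; hedge Δ=0.0000, bond B=0.0000.
  t=2,j=1: stock 43.8480 → up 47.3558 (V=3.7977), down 30.6936 (V=0.0000). Price 3.2673; hedge Δ=0.2279, bond B=-6.7268.
  t=2,j=2: stock 67.6512 → up 73.0633 (V=28.1306), down 47.3558 (V=3.7977). Price 24.5858; hedge Δ=0.9465, bond B=-39.4481.
  t=1,j=0: stock 40.6000 → up 43.8480 (V=3.2673), down 28.4200 (V=0.0000). Price 2.8109; hedge Δ=0.2118, bond B=-5.7872.
  t=1,j=1: stock 62.6400 → up 67.6512 (V=24.5858), down 43.8480 (V=3.2673). Price 21.4825; hedge Δ=0.8956, bond B=-34.6189.
  t=0,j=0: stock 58.0000 → up 62.6400 (V=21.4825), down 40.6000 (V=2.8109). Price 18.7664; hedge Δ=0.8472, bond B=-30.3693.
Root portfolio cost Δ·58+B reproduces V0=18.7664.

(0,0): Delta=0.8472 Bond=-30.3693
(1,0): Delta=0.2118 Bond=-5.7872
(1,1): Delta=0.8956 Bond=-34.6189
(2,0): Delta=0.0000 Bond=0.0000
(2,1): Delta=0.2279 Bond=-6.7268
(2,2): Delta=0.9465 Bond=-39.4481
(3,0): Delta=0.0000 Bond=0.0000
(3,1): Delta=0.0000 Bond=0.0000
(3,2): Delta=0.2453 Bond=-7.8189
(3,3): Delta=1.0000 Bond=-44.9327
V0=18.7664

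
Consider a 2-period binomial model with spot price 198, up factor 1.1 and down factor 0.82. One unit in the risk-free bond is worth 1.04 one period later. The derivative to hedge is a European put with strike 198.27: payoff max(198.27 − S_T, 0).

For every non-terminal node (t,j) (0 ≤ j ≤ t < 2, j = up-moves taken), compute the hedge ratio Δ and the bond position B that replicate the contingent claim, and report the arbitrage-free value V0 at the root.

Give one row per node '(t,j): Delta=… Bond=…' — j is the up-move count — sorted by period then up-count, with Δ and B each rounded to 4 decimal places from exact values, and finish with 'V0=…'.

No-arbitrage ⇒ martingale measure with p* = (R−d)/(u−d) = 0.7857.
Terminal values V(2,·): V(2,0)=65.1348, V(2,1)=19.6740, V(2,2)=0.0000
(1,0): S=162.3600. Δ = (V_up−V_dn)/(S_up−S_dn) = (19.6740−65.1348)/(178.5960−133.1352) = -1.0000. V = [p*·19.6740 + (1−p*)·65.1348]/1.04 = 28.2842. B = V − Δ·S = 190.6442.
(1,1): S=217.8000. Δ = (V_up−V_dn)/(S_up−S_dn) = (0.0000−19.6740)/(239.5800−178.5960) = -0.3226. V = [p*·0.0000 + (1−p*)·19.6740]/1.04 = 4.0537. B = V − Δ·S = 74.3180.
(0,0): S=198.0000. Δ = (V_up−V_dn)/(S_up−S_dn) = (4.0537−28.2842)/(217.8000−162.3600) = -0.4371. V = [p*·4.0537 + (1−p*)·28.2842]/1.04 = 8.8903. B = V − Δ·S = 95.4279.
Self-financing check: at every node Δ·S+B equals the discounted successor values.

(0,0): Delta=-0.4371 Bond=95.4279
(1,0): Delta=-1.0000 Bond=190.6442
(1,1): Delta=-0.3226 Bond=74.3180
V0=8.8903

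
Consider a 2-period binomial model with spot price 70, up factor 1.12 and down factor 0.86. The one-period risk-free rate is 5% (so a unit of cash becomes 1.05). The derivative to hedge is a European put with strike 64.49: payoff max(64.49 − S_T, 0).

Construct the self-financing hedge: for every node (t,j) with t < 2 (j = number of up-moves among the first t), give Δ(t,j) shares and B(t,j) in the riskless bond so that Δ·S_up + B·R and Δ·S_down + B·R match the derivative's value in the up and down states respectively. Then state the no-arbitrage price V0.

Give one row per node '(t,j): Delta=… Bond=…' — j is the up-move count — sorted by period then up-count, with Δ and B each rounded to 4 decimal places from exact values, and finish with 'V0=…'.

(0,0): Delta=-0.1792 Bond=13.3786
(1,0): Delta=-0.8125 Bond=52.1764
(1,1): Delta=0.0000 Bond=0.0000
V0=0.8362

Since d<R<u, set p* = (R−d)/(u−d) = 0.7308; price each node as the discounted p*-expectation of its children.
Terminal values V(2,·): V(2,0)=12.7180, V(2,1)=0.0000, V(2,2)=0.0000
  t=1,j=0: stock 60.2000 → up 67.4240 (V=0.0000), down 51.7720 (V=12.7180). Price 3.2610; hedge Δ=-0.8125, bond B=52.1764.
  t=1,j=1: stock 78.4000 → up 87.8080 (V=0.0000), down 67.4240 (V=0.0000). Price 0.0000; hedge Δ=0.0000, bond B=0.0000.
  t=0,j=0: stock 70.0000 → up 78.4000 (V=0.0000), down 60.2000 (V=3.2610). Price 0.8362; hedge Δ=-0.1792, bond B=13.3786.
Each (Δ,B) replicates both successor values, so the strategy is self-financing and V0 is arbitrage-free.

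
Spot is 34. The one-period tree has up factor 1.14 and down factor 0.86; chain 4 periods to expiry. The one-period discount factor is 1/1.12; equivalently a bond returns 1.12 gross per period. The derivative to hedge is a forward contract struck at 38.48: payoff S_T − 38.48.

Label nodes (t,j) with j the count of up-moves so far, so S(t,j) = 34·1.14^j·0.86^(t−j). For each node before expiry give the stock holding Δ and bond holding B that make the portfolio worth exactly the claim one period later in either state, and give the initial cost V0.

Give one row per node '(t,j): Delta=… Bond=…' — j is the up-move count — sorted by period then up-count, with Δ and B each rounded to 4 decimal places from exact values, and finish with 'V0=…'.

(0,0): Delta=1.0000 Bond=-24.4547
(1,0): Delta=1.0000 Bond=-27.3893
(1,1): Delta=1.0000 Bond=-27.3893
(2,0): Delta=1.0000 Bond=-30.6760
(2,1): Delta=1.0000 Bond=-30.6760
(2,2): Delta=1.0000 Bond=-30.6760
(3,0): Delta=1.0000 Bond=-34.3571
(3,1): Delta=1.0000 Bond=-34.3571
(3,2): Delta=1.0000 Bond=-34.3571
(3,3): Delta=1.0000 Bond=-34.3571
V0=9.5453

Risk-neutral probability p* = (R−d)/(u−d) = (1.12−0.86)/(1.14−0.86) = 0.9286.
Payoff layer (t=4): V(4,0)=-19.8817, V(4,1)=-13.8265, V(4,2)=-5.7997, V(4,3)=4.8403, V(4,4)=18.9446
(3,0): S=21.6259. Δ = (V_up−V_dn)/(S_up−S_dn) = (-13.8265−-19.8817)/(24.6535−18.5983) = 1.0000. V = [p*·-13.8265 + (1−p*)·-19.8817]/1.12 = -12.7312. B = V − Δ·S = -34.3571.
(3,1): S=28.6669. Δ = (V_up−V_dn)/(S_up−S_dn) = (-5.7997−-13.8265)/(32.6803−24.6535) = 1.0000. V = [p*·-5.7997 + (1−p*)·-13.8265]/1.12 = -5.6902. B = V − Δ·S = -34.3571.
(3,2): S=38.0003. Δ = (V_up−V_dn)/(S_up−S_dn) = (4.8403−-5.7997)/(43.3203−32.6803) = 1.0000. V = [p*·4.8403 + (1−p*)·-5.7997]/1.12 = 3.6432. B = V − Δ·S = -34.3571.
(3,3): S=50.3725. Δ = (V_up−V_dn)/(S_up−S_dn) = (18.9446−4.8403)/(57.4246−43.3203) = 1.0000. V = [p*·18.9446 + (1−p*)·4.8403]/1.12 = 16.0154. B = V − Δ·S = -34.3571.
(2,0): S=25.1464. Δ = (V_up−V_dn)/(S_up−S_dn) = (-5.6902−-12.7312)/(28.6669−21.6259) = 1.0000. V = [p*·-5.6902 + (1−p*)·-12.7312]/1.12 = -5.5296. B = V − Δ·S = -30.6760.
(2,1): S=33.3336. Δ = (V_up−V_dn)/(S_up−S_dn) = (3.6432−-5.6902)/(38.0003−28.6669) = 1.0000. V = [p*·3.6432 + (1−p*)·-5.6902]/1.12 = 2.6576. B = V − Δ·S = -30.6760.
(2,2): S=44.1864. Δ = (V_up−V_dn)/(S_up−S_dn) = (16.0154−3.6432)/(50.3725−38.0003) = 1.0000. V = [p*·16.0154 + (1−p*)·3.6432]/1.12 = 13.5104. B = V − Δ·S = -30.6760.
(1,0): S=29.2400. Δ = (V_up−V_dn)/(S_up−S_dn) = (2.6576−-5.5296)/(33.3336−25.1464) = 1.0000. V = [p*·2.6576 + (1−p*)·-5.5296]/1.12 = 1.8507. B = V − Δ·S = -27.3893.
(1,1): S=38.7600. Δ = (V_up−V_dn)/(S_up−S_dn) = (13.5104−2.6576)/(44.1864−33.3336) = 1.0000. V = [p*·13.5104 + (1−p*)·2.6576]/1.12 = 11.3707. B = V − Δ·S = -27.3893.
(0,0): S=34.0000. Δ = (V_up−V_dn)/(S_up−S_dn) = (11.3707−1.8507)/(38.7600−29.2400) = 1.0000. V = [p*·11.3707 + (1−p*)·1.8507]/1.12 = 9.5453. B = V − Δ·S = -24.4547.
The time-0 hedge costs 9.5453, which is the no-arbitrage price.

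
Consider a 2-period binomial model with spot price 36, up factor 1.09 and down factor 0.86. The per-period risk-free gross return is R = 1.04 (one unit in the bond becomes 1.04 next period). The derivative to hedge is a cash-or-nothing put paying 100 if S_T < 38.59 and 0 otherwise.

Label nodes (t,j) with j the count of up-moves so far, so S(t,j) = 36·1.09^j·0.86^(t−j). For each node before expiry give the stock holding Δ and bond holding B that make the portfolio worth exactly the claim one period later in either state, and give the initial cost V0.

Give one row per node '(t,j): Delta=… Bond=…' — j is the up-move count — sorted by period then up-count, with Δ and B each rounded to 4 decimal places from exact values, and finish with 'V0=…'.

No-arbitrage ⇒ martingale measure with p* = (R−d)/(u−d) = 0.7826.
Terminal payoffs: V(2,0)=100.0000, V(2,1)=100.0000, V(2,2)=0.0000
Node (1,0) S=30.9600: V=(p*·100.0000+(1−p*)·100.0000)/1.04=96.1538; Δ=(100.0000−100.0000)/(33.7464−26.6256)=0.0000; B=V−Δ·S=96.1538
Node (1,1) S=39.2400: V=(p*·0.0000+(1−p*)·100.0000)/1.04=20.9030; Δ=(0.0000−100.0000)/(42.7716−33.7464)=-11.0801; B=V−Δ·S=455.6856
Node (0,0) S=36.0000: V=(p*·20.9030+(1−p*)·96.1538)/1.04=35.8287; Δ=(20.9030−96.1538)/(39.2400−30.9600)=-9.0883; B=V−Δ·S=363.0063
Root portfolio cost Δ·36+B reproduces V0=35.8287.

(0,0): Delta=-9.0883 Bond=363.0063
(1,0): Delta=0.0000 Bond=96.1538
(1,1): Delta=-11.0801 Bond=455.6856
V0=35.8287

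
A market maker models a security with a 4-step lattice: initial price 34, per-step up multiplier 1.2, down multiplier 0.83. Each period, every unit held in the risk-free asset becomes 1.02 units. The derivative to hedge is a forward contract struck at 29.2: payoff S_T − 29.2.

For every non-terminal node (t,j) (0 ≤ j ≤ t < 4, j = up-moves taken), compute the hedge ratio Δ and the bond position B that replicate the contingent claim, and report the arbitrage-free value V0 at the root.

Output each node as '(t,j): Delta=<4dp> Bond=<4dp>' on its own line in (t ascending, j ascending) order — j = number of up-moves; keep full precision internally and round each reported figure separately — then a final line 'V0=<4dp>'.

(0,0): Delta=1.0000 Bond=-26.9763
(1,0): Delta=1.0000 Bond=-27.5158
(1,1): Delta=1.0000 Bond=-27.5158
(2,0): Delta=1.0000 Bond=-28.0661
(2,1): Delta=1.0000 Bond=-28.0661
(2,2): Delta=1.0000 Bond=-28.0661
(3,0): Delta=1.0000 Bond=-28.6275
(3,1): Delta=1.0000 Bond=-28.6275
(3,2): Delta=1.0000 Bond=-28.6275
(3,3): Delta=1.0000 Bond=-28.6275
V0=7.0237

Risk-neutral probability p* = (R−d)/(u−d) = (1.02−0.83)/(1.2−0.83) = 0.5135.
Payoff layer (t=4): V(4,0)=-13.0642, V(4,1)=-5.8711, V(4,2)=4.5285, V(4,3)=19.5642, V(4,4)=41.3024
(3,0): S=19.4408. Δ = (V_up−V_dn)/(S_up−S_dn) = (-5.8711−-13.0642)/(23.3289−16.1358) = 1.0000. V = [p*·-5.8711 + (1−p*)·-13.0642]/1.02 = -9.1867. B = V − Δ·S = -28.6275.
(3,1): S=28.1071. Δ = (V_up−V_dn)/(S_up−S_dn) = (4.5285−-5.8711)/(33.7285−23.3289) = 1.0000. V = [p*·4.5285 + (1−p*)·-5.8711]/1.02 = -0.5203. B = V − Δ·S = -28.6275.
(3,2): S=40.6368. Δ = (V_up−V_dn)/(S_up−S_dn) = (19.5642−4.5285)/(48.7642−33.7285) = 1.0000. V = [p*·19.5642 + (1−p*)·4.5285]/1.02 = 12.0093. B = V − Δ·S = -28.6275.
(3,3): S=58.7520. Δ = (V_up−V_dn)/(S_up−S_dn) = (41.3024−19.5642)/(70.5024−48.7642) = 1.0000. V = [p*·41.3024 + (1−p*)·19.5642]/1.02 = 30.1245. B = V − Δ·S = -28.6275.
(2,0): S=23.4226. Δ = (V_up−V_dn)/(S_up−S_dn) = (-0.5203−-9.1867)/(28.1071−19.4408) = 1.0000. V = [p*·-0.5203 + (1−p*)·-9.1867]/1.02 = -4.6435. B = V − Δ·S = -28.0661.
(2,1): S=33.8640. Δ = (V_up−V_dn)/(S_up−S_dn) = (12.0093−-0.5203)/(40.6368−28.1071) = 1.0000. V = [p*·12.0093 + (1−p*)·-0.5203]/1.02 = 5.7979. B = V − Δ·S = -28.0661.
(2,2): S=48.9600. Δ = (V_up−V_dn)/(S_up−S_dn) = (30.1245−12.0093)/(58.7520−40.6368) = 1.0000. V = [p*·30.1245 + (1−p*)·12.0093]/1.02 = 20.8939. B = V − Δ·S = -28.0661.
(1,0): S=28.2200. Δ = (V_up−V_dn)/(S_up−S_dn) = (5.7979−-4.6435)/(33.8640−23.4226) = 1.0000. V = [p*·5.7979 + (1−p*)·-4.6435]/1.02 = 0.7042. B = V − Δ·S = -27.5158.
(1,1): S=40.8000. Δ = (V_up−V_dn)/(S_up−S_dn) = (20.8939−5.7979)/(48.9600−33.8640) = 1.0000. V = [p*·20.8939 + (1−p*)·5.7979]/1.02 = 13.2842. B = V − Δ·S = -27.5158.
(0,0): S=34.0000. Δ = (V_up−V_dn)/(S_up−S_dn) = (13.2842−0.7042)/(40.8000−28.2200) = 1.0000. V = [p*·13.2842 + (1−p*)·0.7042]/1.02 = 7.0237. B = V − Δ·S = -26.9763.
Self-financing check: at every node Δ·S+B equals the discounted successor values.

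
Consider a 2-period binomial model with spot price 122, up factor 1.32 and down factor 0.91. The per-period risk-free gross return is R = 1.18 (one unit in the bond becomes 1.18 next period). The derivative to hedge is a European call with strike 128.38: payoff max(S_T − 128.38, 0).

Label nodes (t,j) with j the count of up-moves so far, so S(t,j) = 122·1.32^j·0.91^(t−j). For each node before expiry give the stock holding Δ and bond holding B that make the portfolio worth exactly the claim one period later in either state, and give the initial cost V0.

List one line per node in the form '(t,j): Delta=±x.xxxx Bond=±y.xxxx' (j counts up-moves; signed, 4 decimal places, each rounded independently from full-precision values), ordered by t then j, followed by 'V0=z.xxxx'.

(0,0): Delta=0.8418 Bond=-70.6054
(1,0): Delta=0.3991 Bond=-34.1700
(1,1): Delta=1.0000 Bond=-108.7966
V0=32.0899

Under the risk-neutral measure, an up-move has probability p* = (R−d)/(u−d) = 0.6585 and values discount at R = 1.18.
Payoff layer (t=2): V(2,0)=0.0000, V(2,1)=18.1664, V(2,2)=84.1928
  t=1,j=0: stock 111.0200 → up 146.5464 (V=18.1664), down 101.0282 (V=0.0000). Price 10.1383; hedge Δ=0.3991, bond B=-34.1700.
  t=1,j=1: stock 161.0400 → up 212.5728 (V=84.1928), down 146.5464 (V=18.1664). Price 52.2434; hedge Δ=1.0000, bond B=-108.7966.
  t=0,j=0: stock 122.0000 → up 161.0400 (V=52.2434), down 111.0200 (V=10.1383). Price 32.0899; hedge Δ=0.8418, bond B=-70.6054.
Each (Δ,B) replicates both successor values, so the strategy is self-financing and V0 is arbitrage-free.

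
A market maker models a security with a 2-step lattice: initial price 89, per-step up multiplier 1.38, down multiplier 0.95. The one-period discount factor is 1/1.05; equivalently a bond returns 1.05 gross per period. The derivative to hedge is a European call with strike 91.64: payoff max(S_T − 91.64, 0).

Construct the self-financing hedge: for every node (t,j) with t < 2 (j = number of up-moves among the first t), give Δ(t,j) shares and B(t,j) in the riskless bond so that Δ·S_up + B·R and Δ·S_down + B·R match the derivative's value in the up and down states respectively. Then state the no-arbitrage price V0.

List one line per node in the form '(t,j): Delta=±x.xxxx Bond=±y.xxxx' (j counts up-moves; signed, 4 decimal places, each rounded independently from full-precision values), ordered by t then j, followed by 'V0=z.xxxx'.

Risk-neutral probability p* = (R−d)/(u−d) = (1.05−0.95)/(1.38−0.95) = 0.2326.
Terminal values V(2,·): V(2,0)=0.0000, V(2,1)=25.0390, V(2,2)=77.8516
Node (1,0) S=84.5500: V=(p*·25.0390+(1−p*)·0.0000)/1.05=5.5457; Δ=(25.0390−0.0000)/(116.6790−80.3225)=0.6887; B=V−Δ·S=-52.6845
Node (1,1) S=122.8200: V=(p*·77.8516+(1−p*)·25.0390)/1.05=35.5438; Δ=(77.8516−25.0390)/(169.4916−116.6790)=1.0000; B=V−Δ·S=-87.2762
Node (0,0) S=89.0000: V=(p*·35.5438+(1−p*)·5.5457)/1.05=11.9257; Δ=(35.5438−5.5457)/(122.8200−84.5500)=0.7839; B=V−Δ·S=-57.8372
The time-0 hedge costs 11.9257, which is the no-arbitrage price.

(0,0): Delta=0.7839 Bond=-57.8372
(1,0): Delta=0.6887 Bond=-52.6845
(1,1): Delta=1.0000 Bond=-87.2762
V0=11.9257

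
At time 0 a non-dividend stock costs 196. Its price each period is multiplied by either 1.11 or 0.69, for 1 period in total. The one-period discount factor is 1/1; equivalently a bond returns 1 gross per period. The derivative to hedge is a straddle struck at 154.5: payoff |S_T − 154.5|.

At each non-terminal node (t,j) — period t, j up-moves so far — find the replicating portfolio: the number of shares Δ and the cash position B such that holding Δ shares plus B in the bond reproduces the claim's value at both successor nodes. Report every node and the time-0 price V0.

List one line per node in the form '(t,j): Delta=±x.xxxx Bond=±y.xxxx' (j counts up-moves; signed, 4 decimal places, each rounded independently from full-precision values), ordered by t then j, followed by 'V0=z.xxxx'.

(0,0): Delta=0.5321 Bond=-52.6971
V0=51.5886

Risk-neutral probability p* = (R−d)/(u−d) = (1−0.69)/(1.11−0.69) = 0.7381.
Terminal payoffs: V(1,0)=19.2600, V(1,1)=63.0600
  t=0,j=0: stock 196.0000 → up 217.5600 (V=63.0600), down 135.2400 (V=19.2600). Price 51.5886; hedge Δ=0.5321, bond B=-52.6971.
The time-0 hedge costs 51.5886, which is the no-arbitrage price.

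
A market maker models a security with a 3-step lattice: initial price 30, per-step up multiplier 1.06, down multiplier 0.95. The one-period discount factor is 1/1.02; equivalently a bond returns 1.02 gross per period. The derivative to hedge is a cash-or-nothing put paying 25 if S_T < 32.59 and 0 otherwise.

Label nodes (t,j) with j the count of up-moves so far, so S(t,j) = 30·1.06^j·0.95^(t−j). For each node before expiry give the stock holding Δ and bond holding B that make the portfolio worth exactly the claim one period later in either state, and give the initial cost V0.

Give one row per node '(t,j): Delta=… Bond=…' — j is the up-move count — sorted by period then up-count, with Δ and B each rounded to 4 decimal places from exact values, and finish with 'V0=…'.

No-arbitrage ⇒ martingale measure with p* = (R−d)/(u−d) = 0.6364.
Terminal payoffs: V(3,0)=25.0000, V(3,1)=25.0000, V(3,2)=25.0000, V(3,3)=0.0000
(2,0): S=27.0750. Δ = (V_up−V_dn)/(S_up−S_dn) = (25.0000−25.0000)/(28.6995−25.7212) = 0.0000. V = [p*·25.0000 + (1−p*)·25.0000]/1.02 = 24.5098. B = V − Δ·S = 24.5098.
(2,1): S=30.2100. Δ = (V_up−V_dn)/(S_up−S_dn) = (25.0000−25.0000)/(32.0226−28.6995) = 0.0000. V = [p*·25.0000 + (1−p*)·25.0000]/1.02 = 24.5098. B = V − Δ·S = 24.5098.
(2,2): S=33.7080. Δ = (V_up−V_dn)/(S_up−S_dn) = (0.0000−25.0000)/(35.7305−32.0226) = -6.7424. V = [p*·0.0000 + (1−p*)·25.0000]/1.02 = 8.9127. B = V − Δ·S = 236.1854.
(1,0): S=28.5000. Δ = (V_up−V_dn)/(S_up−S_dn) = (24.5098−24.5098)/(30.2100−27.0750) = 0.0000. V = [p*·24.5098 + (1−p*)·24.5098]/1.02 = 24.0292. B = V − Δ·S = 24.0292.
(1,1): S=31.8000. Δ = (V_up−V_dn)/(S_up−S_dn) = (8.9127−24.5098)/(33.7080−30.2100) = -4.4589. V = [p*·8.9127 + (1−p*)·24.5098]/1.02 = 14.2984. B = V − Δ·S = 156.0906.
(0,0): S=30.0000. Δ = (V_up−V_dn)/(S_up−S_dn) = (14.2984−24.0292)/(31.8000−28.5000) = -2.9487. V = [p*·14.2984 + (1−p*)·24.0292]/1.02 = 17.4871. B = V − Δ·S = 105.9493.
Self-financing check: at every node Δ·S+B equals the discounted successor values.

(0,0): Delta=-2.9487 Bond=105.9493
(1,0): Delta=0.0000 Bond=24.0292
(1,1): Delta=-4.4589 Bond=156.0906
(2,0): Delta=0.0000 Bond=24.5098
(2,1): Delta=0.0000 Bond=24.5098
(2,2): Delta=-6.7424 Bond=236.1854
V0=17.4871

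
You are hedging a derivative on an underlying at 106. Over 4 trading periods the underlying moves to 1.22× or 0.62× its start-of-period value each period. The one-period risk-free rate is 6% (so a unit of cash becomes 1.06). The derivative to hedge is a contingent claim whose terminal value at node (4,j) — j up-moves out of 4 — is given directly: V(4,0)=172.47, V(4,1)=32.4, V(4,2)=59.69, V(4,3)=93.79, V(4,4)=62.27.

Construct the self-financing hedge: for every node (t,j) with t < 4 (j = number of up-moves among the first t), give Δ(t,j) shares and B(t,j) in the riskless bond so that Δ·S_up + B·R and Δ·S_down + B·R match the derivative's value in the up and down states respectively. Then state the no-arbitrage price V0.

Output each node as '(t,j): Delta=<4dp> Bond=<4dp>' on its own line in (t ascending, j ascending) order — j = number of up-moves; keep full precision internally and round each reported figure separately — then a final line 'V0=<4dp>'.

(0,0): Delta=0.0509 Bond=53.0906
(1,0): Delta=0.4300 Bond=31.3601
(1,1): Delta=-0.0192 Bond=65.3363
(2,0): Delta=-0.6691 Bond=78.0254
(2,1): Delta=0.6331 Bond=16.9567
(2,2): Delta=-0.1397 Bond=88.2746
(3,0): Delta=-9.2409 Bond=299.2538
(3,1): Delta=0.9150 Bond=3.9626
(3,2): Delta=0.5810 Bond=23.0692
(3,3): Delta=-0.2729 Bond=119.2082
V0=58.4827

Risk-neutral probability p* = (R−d)/(u−d) = (1.06−0.62)/(1.22−0.62) = 0.7333.
Terminal payoffs: V(4,0)=172.4700, V(4,1)=32.4000, V(4,2)=59.6900, V(4,3)=93.7900, V(4,4)=62.2700
  t=3,j=0: stock 25.2628 → up 30.8206 (V=32.4000), down 15.6629 (V=172.4700). Price 65.8038; hedge Δ=-9.2409, bond B=299.2538.
  t=3,j=1: stock 49.7106 → up 60.6469 (V=59.6900), down 30.8206 (V=32.4000). Price 49.4459; hedge Δ=0.9150, bond B=3.9626.
  t=3,j=2: stock 97.8176 → up 119.3375 (V=93.7900), down 60.6469 (V=59.6900). Price 79.9025; hedge Δ=0.5810, bond B=23.0692.
  t=3,j=3: stock 192.4799 → up 234.8255 (V=62.2700), down 119.3375 (V=93.7900). Price 66.6748; hedge Δ=-0.2729, bond B=119.2082.
  t=2,j=0: stock 40.7464 → up 49.7106 (V=49.4459), down 25.2628 (V=65.8038). Price 50.7623; hedge Δ=-0.6691, bond B=78.0254.
  t=2,j=1: stock 80.1784 → up 97.8176 (V=79.9025), down 49.7106 (V=49.4459). Price 67.7177; hedge Δ=0.6331, bond B=16.9567.
  t=2,j=2: stock 157.7704 → up 192.4799 (V=66.6748), down 97.8176 (V=79.9025). Price 66.2285; hedge Δ=-0.1397, bond B=88.2746.
  t=1,j=0: stock 65.7200 → up 80.1784 (V=67.7177), down 40.7464 (V=50.7623). Price 59.6191; hedge Δ=0.4300, bond B=31.3601.
  t=1,j=1: stock 129.3200 → up 157.7704 (V=66.2285), down 80.1784 (V=67.7177). Price 62.8544; hedge Δ=-0.0192, bond B=65.3363.
  t=0,j=0: stock 106.0000 → up 129.3200 (V=62.8544), down 65.7200 (V=59.6191). Price 58.4827; hedge Δ=0.0509, bond B=53.0906.
Each (Δ,B) replicates both successor values, so the strategy is self-financing and V0 is arbitrage-free.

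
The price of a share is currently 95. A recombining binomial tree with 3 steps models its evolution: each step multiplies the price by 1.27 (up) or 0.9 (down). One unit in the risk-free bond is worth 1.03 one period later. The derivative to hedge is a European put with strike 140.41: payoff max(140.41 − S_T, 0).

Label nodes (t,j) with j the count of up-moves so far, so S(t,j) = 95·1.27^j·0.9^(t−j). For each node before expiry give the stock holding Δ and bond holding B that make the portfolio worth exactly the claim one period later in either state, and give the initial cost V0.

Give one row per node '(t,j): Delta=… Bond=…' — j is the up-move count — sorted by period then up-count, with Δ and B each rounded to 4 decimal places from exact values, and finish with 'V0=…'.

(0,0): Delta=-0.8206 Bond=113.6048
(1,0): Delta=-1.0000 Bond=132.3499
(1,1): Delta=-0.5859 Bond=88.6985
(2,0): Delta=-1.0000 Bond=136.3204
(2,1): Delta=-1.0000 Bond=136.3204
(2,2): Delta=-0.0442 Bond=8.3546
V0=35.6459

Risk-neutral probability p* = (R−d)/(u−d) = (1.03−0.9)/(1.27−0.9) = 0.3514.
Payoff layer (t=3): V(3,0)=71.1550, V(3,1)=42.6835, V(3,2)=2.5070, V(3,3)=0.0000
(2,0): S=76.9500. Δ = (V_up−V_dn)/(S_up−S_dn) = (42.6835−71.1550)/(97.7265−69.2550) = -1.0000. V = [p*·42.6835 + (1−p*)·71.1550]/1.03 = 59.3704. B = V − Δ·S = 136.3204.
(2,1): S=108.5850. Δ = (V_up−V_dn)/(S_up−S_dn) = (2.5070−42.6835)/(137.9030−97.7265) = -1.0000. V = [p*·2.5070 + (1−p*)·42.6835]/1.03 = 27.7354. B = V − Δ·S = 136.3204.
(2,2): S=153.2255. Δ = (V_up−V_dn)/(S_up−S_dn) = (0.0000−2.5070)/(194.5964−137.9030) = -0.0442. V = [p*·0.0000 + (1−p*)·2.5070]/1.03 = 1.5788. B = V − Δ·S = 8.3546.
(1,0): S=85.5000. Δ = (V_up−V_dn)/(S_up−S_dn) = (27.7354−59.3704)/(108.5850−76.9500) = -1.0000. V = [p*·27.7354 + (1−p*)·59.3704]/1.03 = 46.8499. B = V − Δ·S = 132.3499.
(1,1): S=120.6500. Δ = (V_up−V_dn)/(S_up−S_dn) = (1.5788−27.7354)/(153.2255−108.5850) = -0.5859. V = [p*·1.5788 + (1−p*)·27.7354]/1.03 = 18.0051. B = V − Δ·S = 88.6985.
(0,0): S=95.0000. Δ = (V_up−V_dn)/(S_up−S_dn) = (18.0051−46.8499)/(120.6500−85.5000) = -0.8206. V = [p*·18.0051 + (1−p*)·46.8499]/1.03 = 35.6459. B = V − Δ·S = 113.6048.
Check: Δ(0,0)·S0 + B(0,0) = 35.6459 = V0.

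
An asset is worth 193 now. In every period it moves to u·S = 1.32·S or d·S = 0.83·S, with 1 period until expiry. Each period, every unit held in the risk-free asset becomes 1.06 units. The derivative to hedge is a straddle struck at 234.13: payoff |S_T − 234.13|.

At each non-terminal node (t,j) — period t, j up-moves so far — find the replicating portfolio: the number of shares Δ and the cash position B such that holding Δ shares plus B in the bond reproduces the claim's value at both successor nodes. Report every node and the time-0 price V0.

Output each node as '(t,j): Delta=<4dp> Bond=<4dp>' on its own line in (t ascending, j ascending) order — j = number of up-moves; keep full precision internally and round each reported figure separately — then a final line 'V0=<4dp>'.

(0,0): Delta=-0.5637 Bond=154.9440
V0=46.1481

No-arbitrage ⇒ martingale measure with p* = (R−d)/(u−d) = 0.4694.
Terminal payoffs: V(1,0)=73.9400, V(1,1)=20.6300
(0,0): S=193.0000. Δ = (V_up−V_dn)/(S_up−S_dn) = (20.6300−73.9400)/(254.7600−160.1900) = -0.5637. V = [p*·20.6300 + (1−p*)·73.9400]/1.06 = 46.1481. B = V − Δ·S = 154.9440.
Self-financing check: at every node Δ·S+B equals the discounted successor values.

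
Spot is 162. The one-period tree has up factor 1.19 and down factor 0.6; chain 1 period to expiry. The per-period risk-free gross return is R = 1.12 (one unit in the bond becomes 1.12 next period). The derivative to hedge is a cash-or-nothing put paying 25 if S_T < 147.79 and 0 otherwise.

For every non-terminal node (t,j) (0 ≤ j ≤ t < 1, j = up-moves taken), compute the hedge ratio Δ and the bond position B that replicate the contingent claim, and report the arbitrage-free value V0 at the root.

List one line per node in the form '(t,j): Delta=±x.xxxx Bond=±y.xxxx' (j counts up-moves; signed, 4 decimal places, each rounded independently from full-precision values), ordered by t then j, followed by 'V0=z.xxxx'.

(0,0): Delta=-0.2616 Bond=45.0212
V0=2.6483

No-arbitrage ⇒ martingale measure with p* = (R−d)/(u−d) = 0.8814.
At expiry t=1: V(1,0)=25.0000, V(1,1)=0.0000
(0,0): S=162.0000. Δ = (V_up−V_dn)/(S_up−S_dn) = (0.0000−25.0000)/(192.7800−97.2000) = -0.2616. V = [p*·0.0000 + (1−p*)·25.0000]/1.12 = 2.6483. B = V − Δ·S = 45.0212.
Self-financing check: at every node Δ·S+B equals the discounted successor values.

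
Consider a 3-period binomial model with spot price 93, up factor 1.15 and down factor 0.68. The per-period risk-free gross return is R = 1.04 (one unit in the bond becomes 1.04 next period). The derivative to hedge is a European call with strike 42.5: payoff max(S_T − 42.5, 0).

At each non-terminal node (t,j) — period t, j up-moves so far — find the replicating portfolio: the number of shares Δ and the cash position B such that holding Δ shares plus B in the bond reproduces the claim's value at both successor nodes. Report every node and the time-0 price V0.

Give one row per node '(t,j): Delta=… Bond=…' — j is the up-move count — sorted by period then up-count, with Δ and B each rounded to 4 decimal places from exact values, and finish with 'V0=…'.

(0,0): Delta=0.9846 Bond=-36.2027
(1,0): Delta=0.8996 Bond=-32.2742
(1,1): Delta=1.0000 Bond=-39.2936
(2,0): Delta=0.3440 Bond=-9.6737
(2,1): Delta=1.0000 Bond=-40.8654
(2,2): Delta=1.0000 Bond=-40.8654
V0=55.3688

Risk-neutral probability p* = (R−d)/(u−d) = (1.04−0.68)/(1.15−0.68) = 0.7660.
Payoff layer (t=3): V(3,0)=0.0000, V(3,1)=6.9537, V(3,2)=41.1349, V(3,3)=98.9414
(2,0): S=43.0032. Δ = (V_up−V_dn)/(S_up−S_dn) = (6.9537−0.0000)/(49.4537−29.2422) = 0.3440. V = [p*·6.9537 + (1−p*)·0.0000]/1.04 = 5.1214. B = V − Δ·S = -9.6737.
(2,1): S=72.7260. Δ = (V_up−V_dn)/(S_up−S_dn) = (41.1349−6.9537)/(83.6349−49.4537) = 1.0000. V = [p*·41.1349 + (1−p*)·6.9537]/1.04 = 31.8606. B = V − Δ·S = -40.8654.
(2,2): S=122.9925. Δ = (V_up−V_dn)/(S_up−S_dn) = (98.9414−41.1349)/(141.4414−83.6349) = 1.0000. V = [p*·98.9414 + (1−p*)·41.1349]/1.04 = 82.1271. B = V − Δ·S = -40.8654.
(1,0): S=63.2400. Δ = (V_up−V_dn)/(S_up−S_dn) = (31.8606−5.1214)/(72.7260−43.0032) = 0.8996. V = [p*·31.8606 + (1−p*)·5.1214]/1.04 = 24.6178. B = V − Δ·S = -32.2742.
(1,1): S=106.9500. Δ = (V_up−V_dn)/(S_up−S_dn) = (82.1271−31.8606)/(122.9925−72.7260) = 1.0000. V = [p*·82.1271 + (1−p*)·31.8606]/1.04 = 67.6564. B = V − Δ·S = -39.2936.
(0,0): S=93.0000. Δ = (V_up−V_dn)/(S_up−S_dn) = (67.6564−24.6178)/(106.9500−63.2400) = 0.9846. V = [p*·67.6564 + (1−p*)·24.6178]/1.04 = 55.3688. B = V − Δ·S = -36.2027.
Check: Δ(0,0)·S0 + B(0,0) = 55.3688 = V0.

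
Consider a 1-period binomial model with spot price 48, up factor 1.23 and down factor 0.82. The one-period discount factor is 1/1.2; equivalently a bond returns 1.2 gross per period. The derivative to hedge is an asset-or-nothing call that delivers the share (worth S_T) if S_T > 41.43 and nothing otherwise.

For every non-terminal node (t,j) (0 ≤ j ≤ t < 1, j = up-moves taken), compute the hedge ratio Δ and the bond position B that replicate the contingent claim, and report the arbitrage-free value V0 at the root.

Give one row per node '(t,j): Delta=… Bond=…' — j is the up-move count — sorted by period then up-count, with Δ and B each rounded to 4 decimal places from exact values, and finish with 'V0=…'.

(0,0): Delta=3.0000 Bond=-98.4000
V0=45.6000

Risk-neutral probability p* = (R−d)/(u−d) = (1.2−0.82)/(1.23−0.82) = 0.9268.
Payoff layer (t=1): V(1,0)=0.0000, V(1,1)=59.0400
Node (0,0) S=48.0000: V=(p*·59.0400+(1−p*)·0.0000)/1.2=45.6000; Δ=(59.0400−0.0000)/(59.0400−39.3600)=3.0000; B=V−Δ·S=-98.4000
Check: Δ(0,0)·S0 + B(0,0) = 45.6000 = V0.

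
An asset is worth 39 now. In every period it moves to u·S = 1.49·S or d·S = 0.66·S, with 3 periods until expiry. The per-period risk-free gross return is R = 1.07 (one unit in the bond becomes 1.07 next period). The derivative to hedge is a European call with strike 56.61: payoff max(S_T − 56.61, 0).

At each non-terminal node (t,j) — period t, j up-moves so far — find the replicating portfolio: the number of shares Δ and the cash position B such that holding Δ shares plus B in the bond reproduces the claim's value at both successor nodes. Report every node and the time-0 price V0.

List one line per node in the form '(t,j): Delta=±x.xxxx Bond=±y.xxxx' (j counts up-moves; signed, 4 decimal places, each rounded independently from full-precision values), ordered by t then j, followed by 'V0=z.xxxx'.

No-arbitrage ⇒ martingale measure with p* = (R−d)/(u−d) = 0.4940.
Terminal values V(3,·): V(3,0)=0.0000, V(3,1)=0.0000, V(3,2)=0.5354, V(3,3)=72.4000
Node (2,0) S=16.9884: V=(p*·0.0000+(1−p*)·0.0000)/1.07=0.0000; Δ=(0.0000−0.0000)/(25.3127−11.2123)=0.0000; B=V−Δ·S=0.0000
Node (2,1) S=38.3526: V=(p*·0.5354+(1−p*)·0.0000)/1.07=0.2472; Δ=(0.5354−0.0000)/(57.1454−25.3127)=0.0168; B=V−Δ·S=-0.3979
Node (2,2) S=86.5839: V=(p*·72.4000+(1−p*)·0.5354)/1.07=33.6774; Δ=(72.4000−0.5354)/(129.0100−57.1454)=1.0000; B=V−Δ·S=-52.9065
Node (1,0) S=25.7400: V=(p*·0.2472+(1−p*)·0.0000)/1.07=0.1141; Δ=(0.2472−0.0000)/(38.3526−16.9884)=0.0116; B=V−Δ·S=-0.1837
Node (1,1) S=58.1100: V=(p*·33.6774+(1−p*)·0.2472)/1.07=15.6644; Δ=(33.6774−0.2472)/(86.5839−38.3526)=0.6931; B=V−Δ·S=-24.6130
Node (0,0) S=39.0000: V=(p*·15.6644+(1−p*)·0.1141)/1.07=7.2856; Δ=(15.6644−0.1141)/(58.1100−25.7400)=0.4804; B=V−Δ·S=-11.4497
Check: Δ(0,0)·S0 + B(0,0) = 7.2856 = V0.

(0,0): Delta=0.4804 Bond=-11.4497
(1,0): Delta=0.0116 Bond=-0.1837
(1,1): Delta=0.6931 Bond=-24.6130
(2,0): Delta=0.0000 Bond=0.0000
(2,1): Delta=0.0168 Bond=-0.3979
(2,2): Delta=1.0000 Bond=-52.9065
V0=7.2856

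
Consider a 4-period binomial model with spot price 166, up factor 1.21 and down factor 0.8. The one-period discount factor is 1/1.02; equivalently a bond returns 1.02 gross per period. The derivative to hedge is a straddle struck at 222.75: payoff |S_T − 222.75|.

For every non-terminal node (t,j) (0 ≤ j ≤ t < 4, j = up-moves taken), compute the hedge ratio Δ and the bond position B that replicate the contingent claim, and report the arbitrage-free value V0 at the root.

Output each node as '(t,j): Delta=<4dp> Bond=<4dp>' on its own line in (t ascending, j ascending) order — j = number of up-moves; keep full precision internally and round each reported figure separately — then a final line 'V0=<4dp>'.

The replicating-portfolio and risk-neutral prices coincide; use p* = (1.02−0.8)/(1.21−0.8) = 0.5366 for the latter.
At expiry t=4: V(4,0)=154.7564, V(4,1)=119.9097, V(4,2)=67.2040, V(4,3)=12.5133, V(4,4)=133.0857
Node (3,0) S=84.9920: V=(p*·119.9097+(1−p*)·154.7564)/1.02=133.3904; Δ=(119.9097−154.7564)/(102.8403−67.9936)=-1.0000; B=V−Δ·S=218.3824
Node (3,1) S=128.5504: V=(p*·67.2040+(1−p*)·119.9097)/1.02=89.8320; Δ=(67.2040−119.9097)/(155.5460−102.8403)=-1.0000; B=V−Δ·S=218.3824
Node (3,2) S=194.4325: V=(p*·12.5133+(1−p*)·67.2040)/1.02=37.1155; Δ=(12.5133−67.2040)/(235.2633−155.5460)=-0.6861; B=V−Δ·S=170.5075
Node (3,3) S=294.0791: V=(p*·133.0857+(1−p*)·12.5133)/1.02=75.6968; Δ=(133.0857−12.5133)/(355.8357−235.2633)=1.0000; B=V−Δ·S=-218.3824
Node (2,0) S=106.2400: V=(p*·89.8320+(1−p*)·133.3904)/1.02=107.8603; Δ=(89.8320−133.3904)/(128.5504−84.9920)=-1.0000; B=V−Δ·S=214.1003
Node (2,1) S=160.6880: V=(p*·37.1155+(1−p*)·89.8320)/1.02=60.3383; Δ=(37.1155−89.8320)/(194.4325−128.5504)=-0.8002; B=V−Δ·S=188.9151
Node (2,2) S=243.0406: V=(p*·75.6968+(1−p*)·37.1155)/1.02=56.6840; Δ=(75.6968−37.1155)/(294.0791−194.4325)=0.3872; B=V−Δ·S=-37.4168
Node (1,0) S=132.8000: V=(p*·60.3383+(1−p*)·107.8603)/1.02=80.7458; Δ=(60.3383−107.8603)/(160.6880−106.2400)=-0.8728; B=V−Δ·S=196.6532
Node (1,1) S=200.8600: V=(p*·56.6840+(1−p*)·60.3383)/1.02=57.2328; Δ=(56.6840−60.3383)/(243.0406−160.6880)=-0.0444; B=V−Δ·S=66.1458
Node (0,0) S=166.0000: V=(p*·57.2328+(1−p*)·80.7458)/1.02=66.7932; Δ=(57.2328−80.7458)/(200.8600−132.8000)=-0.3455; B=V−Δ·S=124.1420
Each (Δ,B) replicates both successor values, so the strategy is self-financing and V0 is arbitrage-free.

(0,0): Delta=-0.3455 Bond=124.1420
(1,0): Delta=-0.8728 Bond=196.6532
(1,1): Delta=-0.0444 Bond=66.1458
(2,0): Delta=-1.0000 Bond=214.1003
(2,1): Delta=-0.8002 Bond=188.9151
(2,2): Delta=0.3872 Bond=-37.4168
(3,0): Delta=-1.0000 Bond=218.3824
(3,1): Delta=-1.0000 Bond=218.3824
(3,2): Delta=-0.6861 Bond=170.5075
(3,3): Delta=1.0000 Bond=-218.3824
V0=66.7932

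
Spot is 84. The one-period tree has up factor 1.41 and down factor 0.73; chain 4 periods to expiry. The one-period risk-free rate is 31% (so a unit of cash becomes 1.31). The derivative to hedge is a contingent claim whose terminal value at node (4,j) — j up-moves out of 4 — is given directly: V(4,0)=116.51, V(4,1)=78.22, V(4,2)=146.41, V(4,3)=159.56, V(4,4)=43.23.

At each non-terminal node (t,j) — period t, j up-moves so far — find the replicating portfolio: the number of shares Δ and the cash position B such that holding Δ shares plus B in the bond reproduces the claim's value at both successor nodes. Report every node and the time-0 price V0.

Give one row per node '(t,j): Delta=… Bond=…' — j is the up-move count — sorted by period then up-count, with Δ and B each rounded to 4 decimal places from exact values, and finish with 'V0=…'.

The replicating-portfolio and risk-neutral prices coincide; use p* = (1.31−0.73)/(1.41−0.73) = 0.8529 for the latter.
Payoff layer (t=4): V(4,0)=116.5100, V(4,1)=78.2200, V(4,2)=146.4100, V(4,3)=159.5600, V(4,4)=43.2300
  t=3,j=0: stock 32.6774 → up 46.0752 (V=78.2200), down 23.8545 (V=116.5100). Price 64.0083; hedge Δ=-1.7232, bond B=120.3171.
  t=3,j=1: stock 63.1167 → up 88.9945 (V=146.4100), down 46.0752 (V=78.2200). Price 104.1084; hedge Δ=1.5888, bond B=3.8290.
  t=3,j=2: stock 121.9103 → up 171.8935 (V=159.5600), down 88.9945 (V=146.4100). Price 120.3253; hedge Δ=0.1586, bond B=100.9871.
  t=3,j=3: stock 235.4706 → up 332.0135 (V=43.2300), down 171.8935 (V=159.5600). Price 46.0590; hedge Δ=-0.7265, bond B=217.1326.
  t=2,j=0: stock 44.7636 → up 63.1167 (V=104.1084), down 32.6774 (V=64.0083). Price 74.9705; hedge Δ=1.3174, bond B=15.9997.
  t=2,j=1: stock 86.4612 → up 121.9103 (V=120.3253), down 63.1167 (V=104.1084). Price 90.0309; hedge Δ=0.2758, bond B=66.1825.
  t=2,j=2: stock 167.0004 → up 235.4706 (V=46.0590), down 121.9103 (V=120.3253). Price 43.4966; hedge Δ=-0.6540, bond B=152.7117.
  t=1,j=0: stock 61.3200 → up 86.4612 (V=90.0309), down 44.7636 (V=74.9705). Price 67.0352; hedge Δ=0.3612, bond B=44.8876.
  t=1,j=1: stock 118.4400 → up 167.0004 (V=43.4966), down 86.4612 (V=90.0309). Price 38.4274; hedge Δ=-0.5778, bond B=106.8602.
  t=0,j=0: stock 84.0000 → up 118.4400 (V=38.4274), down 61.3200 (V=67.0352). Price 32.5454; hedge Δ=-0.5008, bond B=74.6157.
The time-0 hedge costs 32.5454, which is the no-arbitrage price.

(0,0): Delta=-0.5008 Bond=74.6157
(1,0): Delta=0.3612 Bond=44.8876
(1,1): Delta=-0.5778 Bond=106.8602
(2,0): Delta=1.3174 Bond=15.9997
(2,1): Delta=0.2758 Bond=66.1825
(2,2): Delta=-0.6540 Bond=152.7117
(3,0): Delta=-1.7232 Bond=120.3171
(3,1): Delta=1.5888 Bond=3.8290
(3,2): Delta=0.1586 Bond=100.9871
(3,3): Delta=-0.7265 Bond=217.1326
V0=32.5454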